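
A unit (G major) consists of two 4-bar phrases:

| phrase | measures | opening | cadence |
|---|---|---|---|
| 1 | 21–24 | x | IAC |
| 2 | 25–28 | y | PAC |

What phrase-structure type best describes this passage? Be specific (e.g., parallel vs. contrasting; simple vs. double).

Phrase 1 ends with an imperfect authentic cadence (weaker) and phrase 2 with a perfect authentic cadence (stronger): antecedent + consequent = a period.
The two phrases open with different material (x / y), so the period is contrasting.

contrasting period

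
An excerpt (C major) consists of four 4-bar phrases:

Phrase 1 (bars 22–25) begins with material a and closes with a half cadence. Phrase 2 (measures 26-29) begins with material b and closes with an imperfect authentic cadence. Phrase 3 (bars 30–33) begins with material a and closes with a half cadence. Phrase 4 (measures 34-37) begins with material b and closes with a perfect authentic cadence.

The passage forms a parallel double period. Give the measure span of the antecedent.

In a double period the four phrases pair into a large antecedent (phrases 1–2, ending imperfect authentic cadence) and a large consequent (phrases 3–4, ending perfect authentic cadence). The antecedent spans bars 22–29.

measures 22–29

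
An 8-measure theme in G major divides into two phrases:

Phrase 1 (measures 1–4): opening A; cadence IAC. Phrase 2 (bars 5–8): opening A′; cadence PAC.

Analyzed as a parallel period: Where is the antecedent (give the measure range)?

The antecedent is the phrase ending with the weaker cadence (imperfect authentic cadence, phrase 1) and the consequent the one ending more conclusively (perfect authentic cadence, phrase 2); the antecedent is measures 1–4.

measures 1–4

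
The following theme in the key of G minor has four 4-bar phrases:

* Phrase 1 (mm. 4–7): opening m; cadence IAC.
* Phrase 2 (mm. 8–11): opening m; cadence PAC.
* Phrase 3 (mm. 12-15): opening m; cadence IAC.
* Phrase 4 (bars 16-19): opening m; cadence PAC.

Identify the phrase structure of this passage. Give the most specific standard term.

The cadence pattern IAC–PAC–IAC–PAC is weak–strong twice, and phrases 3–4 restate phrases 1–2: a period heard twice, not a double period (which would end weakly at phrase 2).

repeated period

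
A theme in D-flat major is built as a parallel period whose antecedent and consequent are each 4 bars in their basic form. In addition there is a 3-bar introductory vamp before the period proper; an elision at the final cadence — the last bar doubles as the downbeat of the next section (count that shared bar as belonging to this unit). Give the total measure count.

11 measures

Basic parallel period: 4 + 4 = 8 bars.
8 (basic form) + 3 (introduction) = 11.
The elision shares a bar with the next section but does not change this unit's count.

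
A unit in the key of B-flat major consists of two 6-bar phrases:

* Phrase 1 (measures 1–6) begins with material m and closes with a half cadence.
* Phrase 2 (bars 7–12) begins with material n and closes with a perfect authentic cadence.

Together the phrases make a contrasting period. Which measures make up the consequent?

The phrase ending with the weaker cadence (half cadence) is the antecedent; the one ending more conclusively (perfect authentic cadence) is the consequent. The consequent is measures 7–12.

measures 7–12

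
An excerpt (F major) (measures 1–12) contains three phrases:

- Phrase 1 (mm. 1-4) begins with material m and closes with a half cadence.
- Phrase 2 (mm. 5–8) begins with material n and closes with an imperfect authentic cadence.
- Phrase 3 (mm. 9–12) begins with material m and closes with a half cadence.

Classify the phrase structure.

The final phrase closes with a half cadence, which is not stronger than the preceding imperfect authentic cadence; the 3 phrases lack an overall antecedent–consequent design and so form a phrase group.

phrase group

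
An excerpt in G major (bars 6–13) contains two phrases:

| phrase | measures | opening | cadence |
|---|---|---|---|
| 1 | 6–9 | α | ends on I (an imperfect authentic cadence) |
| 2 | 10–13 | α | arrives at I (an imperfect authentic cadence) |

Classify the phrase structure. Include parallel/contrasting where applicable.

Both phrases have the same opening (α) and the same cadence (imperfect authentic cadence): the second is a restatement, not a consequent, so this is a repeated phrase rather than a period.

repeated phrase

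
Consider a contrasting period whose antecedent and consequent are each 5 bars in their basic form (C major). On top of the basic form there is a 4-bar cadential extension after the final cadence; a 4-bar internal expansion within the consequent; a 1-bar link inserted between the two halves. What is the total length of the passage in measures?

Basic contrasting period: 5 + 5 = 10 bars.
10 (basic form) + 4 (cadential extension) + 4 (internal expansion) + 1 (link) = 19.

19 measures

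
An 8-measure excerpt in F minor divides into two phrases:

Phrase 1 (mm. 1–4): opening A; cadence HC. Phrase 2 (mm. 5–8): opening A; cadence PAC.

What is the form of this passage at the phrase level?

parallel period

Phrase 1 ends with a half cadence (weaker) and phrase 2 with a perfect authentic cadence (stronger): antecedent + consequent = a period.
The two phrases open with the same material (A / A), so the period is parallel.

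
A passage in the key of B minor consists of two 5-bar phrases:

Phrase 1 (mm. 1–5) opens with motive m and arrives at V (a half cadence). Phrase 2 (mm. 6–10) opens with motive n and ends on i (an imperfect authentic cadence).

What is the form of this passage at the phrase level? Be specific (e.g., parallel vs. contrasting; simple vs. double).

Phrase 1 ends with a half cadence (weaker) and phrase 2 with an imperfect authentic cadence (stronger): antecedent + consequent = a period.
The two phrases open with different material (m / n), so the period is contrasting.

contrasting period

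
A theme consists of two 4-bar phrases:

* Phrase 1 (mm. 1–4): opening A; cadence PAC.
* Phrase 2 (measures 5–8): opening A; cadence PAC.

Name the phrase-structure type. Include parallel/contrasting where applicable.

repeated phrase

Both phrases have the same opening (A) and the same cadence (perfect authentic cadence): the second is a restatement, not a consequent, so this is a repeated phrase rather than a period.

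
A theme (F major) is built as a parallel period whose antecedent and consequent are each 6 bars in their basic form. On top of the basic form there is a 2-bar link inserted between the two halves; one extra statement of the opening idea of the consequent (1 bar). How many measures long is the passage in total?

Basic parallel period: 6 + 6 = 12 bars.
12 (basic form) + 2 (link) + 1 (extra statement) = 15.

15 measures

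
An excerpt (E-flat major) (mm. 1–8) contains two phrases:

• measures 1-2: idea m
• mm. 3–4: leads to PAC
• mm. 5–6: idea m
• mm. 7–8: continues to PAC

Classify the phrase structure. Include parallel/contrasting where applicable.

repeated phrase

Both phrases have the same opening (m) and the same cadence (perfect authentic cadence): the second is a restatement, not a consequent, so this is a repeated phrase rather than a period.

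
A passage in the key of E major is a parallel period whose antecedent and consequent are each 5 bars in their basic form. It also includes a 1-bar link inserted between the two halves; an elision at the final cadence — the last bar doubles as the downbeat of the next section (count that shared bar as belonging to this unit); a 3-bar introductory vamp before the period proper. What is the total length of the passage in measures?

Basic parallel period: 5 + 5 = 10 bars.
10 (basic form) + 1 (link) + 3 (introduction) = 14.
The elision shares a bar with the next section but does not change this unit's count.

14 measures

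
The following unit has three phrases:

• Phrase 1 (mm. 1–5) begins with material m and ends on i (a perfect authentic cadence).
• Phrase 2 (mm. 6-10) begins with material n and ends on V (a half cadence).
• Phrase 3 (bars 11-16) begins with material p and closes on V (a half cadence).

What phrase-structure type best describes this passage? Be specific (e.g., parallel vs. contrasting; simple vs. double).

The final phrase closes with a half cadence, which is not stronger than the preceding half cadence; the 3 phrases lack an overall antecedent–consequent design and so form a phrase group.

phrase group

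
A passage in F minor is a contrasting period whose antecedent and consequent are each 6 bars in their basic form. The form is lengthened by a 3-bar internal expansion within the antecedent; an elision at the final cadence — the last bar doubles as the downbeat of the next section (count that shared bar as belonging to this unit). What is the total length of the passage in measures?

Basic contrasting period: 6 + 6 = 12 bars.
12 (basic form) + 3 (internal expansion) = 15.
The elision shares a bar with the next section but does not change this unit's count.

15 measures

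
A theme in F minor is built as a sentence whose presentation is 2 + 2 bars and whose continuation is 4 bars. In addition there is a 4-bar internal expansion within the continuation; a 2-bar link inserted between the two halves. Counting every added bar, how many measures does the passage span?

14 measures

Basic sentence: 2 + 2 + 4 = 8 bars.
8 (basic form) + 4 (internal expansion) + 2 (link) = 14.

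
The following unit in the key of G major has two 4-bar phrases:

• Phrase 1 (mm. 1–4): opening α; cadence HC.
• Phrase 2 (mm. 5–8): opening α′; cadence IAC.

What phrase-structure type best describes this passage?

parallel period

Phrase 1 ends with a half cadence (weaker) and phrase 2 with an imperfect authentic cadence (stronger): antecedent + consequent = a period.
The two phrases open with the same material (α / α′), so the period is parallel.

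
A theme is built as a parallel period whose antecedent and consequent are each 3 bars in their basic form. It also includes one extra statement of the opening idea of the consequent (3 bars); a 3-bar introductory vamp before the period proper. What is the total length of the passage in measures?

12 measures

Basic parallel period: 3 + 3 = 6 bars.
6 (basic form) + 3 (extra statement) + 3 (introduction) = 12.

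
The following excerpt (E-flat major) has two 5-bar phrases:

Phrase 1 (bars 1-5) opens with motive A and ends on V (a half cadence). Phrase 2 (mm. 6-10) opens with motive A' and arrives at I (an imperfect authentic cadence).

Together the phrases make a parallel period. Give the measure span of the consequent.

The phrase ending with the weaker cadence (half cadence) is the antecedent; the one ending more conclusively (imperfect authentic cadence) is the consequent. The consequent is measures 6–10.

measures 6–10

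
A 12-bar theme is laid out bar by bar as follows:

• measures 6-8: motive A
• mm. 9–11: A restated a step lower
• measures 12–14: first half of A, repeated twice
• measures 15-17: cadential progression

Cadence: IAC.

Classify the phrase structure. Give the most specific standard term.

Basic idea (measures 6–8) + its repetition (bars 9–11) form the presentation; fragmentation and cadence (mm. 12–17) form the continuation — the 12-bar whole is a sentence.

sentence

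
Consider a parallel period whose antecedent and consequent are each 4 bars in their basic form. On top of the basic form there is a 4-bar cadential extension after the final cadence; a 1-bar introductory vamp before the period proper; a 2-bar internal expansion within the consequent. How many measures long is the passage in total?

15 measures

Basic parallel period: 4 + 4 = 8 bars.
8 (basic form) + 4 (cadential extension) + 1 (introduction) + 2 (internal expansion) = 15.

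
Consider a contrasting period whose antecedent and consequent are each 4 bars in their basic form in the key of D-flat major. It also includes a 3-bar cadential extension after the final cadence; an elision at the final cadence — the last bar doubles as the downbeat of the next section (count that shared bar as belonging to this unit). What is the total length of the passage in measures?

Basic contrasting period: 4 + 4 = 8 bars.
8 (basic form) + 3 (cadential extension) = 11.
The elision shares a bar with the next section but does not change this unit's count.

11 measures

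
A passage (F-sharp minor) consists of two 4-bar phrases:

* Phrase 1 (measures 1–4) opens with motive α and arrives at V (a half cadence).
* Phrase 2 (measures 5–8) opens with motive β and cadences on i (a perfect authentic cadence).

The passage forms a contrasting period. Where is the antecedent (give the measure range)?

measures 1–4

The antecedent is the phrase ending with the weaker cadence (half cadence, phrase 1) and the consequent the one ending more conclusively (perfect authentic cadence, phrase 2); the antecedent is mm. 1-4.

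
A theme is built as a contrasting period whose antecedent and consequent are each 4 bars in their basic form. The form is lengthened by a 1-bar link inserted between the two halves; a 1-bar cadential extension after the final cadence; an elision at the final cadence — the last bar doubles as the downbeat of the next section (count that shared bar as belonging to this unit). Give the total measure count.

Basic contrasting period: 4 + 4 = 8 bars.
8 (basic form) + 1 (link) + 1 (cadential extension) = 10.
The elision shares a bar with the next section but does not change this unit's count.

10 measures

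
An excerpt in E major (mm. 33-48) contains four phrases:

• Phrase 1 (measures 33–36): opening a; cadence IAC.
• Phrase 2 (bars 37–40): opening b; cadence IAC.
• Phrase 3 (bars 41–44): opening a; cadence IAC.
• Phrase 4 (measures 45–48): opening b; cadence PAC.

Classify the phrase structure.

Four phrases in two halves: the first half (bars 33–40) ends with an imperfect authentic cadence, the second (bars 41–48) with a perfect authentic cadence — a large antecedent–consequent pair, i.e. a double period.
Phrase 3 begins with the same material as phrase 1, making it parallel.

parallel double period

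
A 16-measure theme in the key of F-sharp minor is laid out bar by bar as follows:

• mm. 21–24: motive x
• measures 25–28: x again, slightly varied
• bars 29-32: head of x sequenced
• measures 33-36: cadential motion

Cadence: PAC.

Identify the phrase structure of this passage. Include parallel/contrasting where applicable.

Basic idea (measures 21-24) + its repetition (measures 25-28) form the presentation; fragmentation and cadence (bars 29–36) form the continuation — the 16-bar whole is a sentence.

sentence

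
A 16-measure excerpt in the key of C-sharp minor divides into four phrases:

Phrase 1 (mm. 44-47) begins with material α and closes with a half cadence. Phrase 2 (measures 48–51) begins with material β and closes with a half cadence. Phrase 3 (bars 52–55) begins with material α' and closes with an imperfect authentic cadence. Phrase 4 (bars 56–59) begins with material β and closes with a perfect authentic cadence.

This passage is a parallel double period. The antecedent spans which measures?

In a double period the four phrases pair into a large antecedent (phrases 1–2, ending half cadence) and a large consequent (phrases 3–4, ending perfect authentic cadence). The antecedent spans measures 44–51.

measures 44–51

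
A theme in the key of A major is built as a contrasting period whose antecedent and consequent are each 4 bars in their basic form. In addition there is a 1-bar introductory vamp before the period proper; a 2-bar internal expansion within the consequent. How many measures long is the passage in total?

11 measures

Basic contrasting period: 4 + 4 = 8 bars.
8 (basic form) + 1 (introduction) + 2 (internal expansion) = 11.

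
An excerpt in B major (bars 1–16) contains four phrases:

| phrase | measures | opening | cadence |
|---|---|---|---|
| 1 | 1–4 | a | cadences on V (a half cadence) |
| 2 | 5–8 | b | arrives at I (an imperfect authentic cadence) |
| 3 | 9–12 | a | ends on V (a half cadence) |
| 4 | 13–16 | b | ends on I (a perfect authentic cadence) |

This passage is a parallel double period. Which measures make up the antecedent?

measures 1–8

In a double period the four phrases pair into a large antecedent (phrases 1–2, ending imperfect authentic cadence) and a large consequent (phrases 3–4, ending perfect authentic cadence). The antecedent spans bars 1-8.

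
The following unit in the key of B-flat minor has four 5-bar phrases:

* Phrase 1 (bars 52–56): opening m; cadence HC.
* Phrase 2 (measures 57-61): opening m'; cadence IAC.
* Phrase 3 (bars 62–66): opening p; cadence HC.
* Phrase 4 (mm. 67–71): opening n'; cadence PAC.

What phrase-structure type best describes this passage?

Four phrases in two halves: the first half (mm. 52–61) ends with an imperfect authentic cadence, the second (mm. 62–71) with a perfect authentic cadence — a large antecedent–consequent pair, i.e. a double period.
Phrase 3 begins with different material from phrase 1, making it contrasting.

contrasting double period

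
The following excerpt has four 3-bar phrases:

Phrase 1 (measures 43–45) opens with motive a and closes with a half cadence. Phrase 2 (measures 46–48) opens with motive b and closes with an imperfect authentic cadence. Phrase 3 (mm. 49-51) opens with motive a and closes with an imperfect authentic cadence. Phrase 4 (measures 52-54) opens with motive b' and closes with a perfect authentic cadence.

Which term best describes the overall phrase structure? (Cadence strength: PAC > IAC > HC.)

Four phrases in two halves: the first half (mm. 43-48) ends with an imperfect authentic cadence, the second (bars 49–54) with a perfect authentic cadence — a large antecedent–consequent pair, i.e. a double period.
Phrase 3 begins with the same material as phrase 1, making it parallel.

parallel double period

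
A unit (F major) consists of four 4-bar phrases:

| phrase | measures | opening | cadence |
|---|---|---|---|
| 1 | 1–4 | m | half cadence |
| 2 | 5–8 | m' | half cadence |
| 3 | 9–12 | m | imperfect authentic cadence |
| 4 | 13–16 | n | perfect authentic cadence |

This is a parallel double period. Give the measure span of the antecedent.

In a double period the first pair of phrases (ending half cadence) is the large antecedent and the second pair (ending perfect authentic cadence) is the large consequent; the antecedent is measures 1–8.

measures 1–8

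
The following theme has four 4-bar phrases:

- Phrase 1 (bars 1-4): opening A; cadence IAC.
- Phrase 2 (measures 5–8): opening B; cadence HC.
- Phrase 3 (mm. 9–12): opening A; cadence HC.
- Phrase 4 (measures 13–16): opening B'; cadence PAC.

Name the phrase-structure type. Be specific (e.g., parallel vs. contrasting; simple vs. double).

parallel double period

Four phrases in two halves: the first half (mm. 1–8) ends with a half cadence, the second (mm. 9-16) with a perfect authentic cadence — a large antecedent–consequent pair, i.e. a double period.
Phrase 3 begins with the same material as phrase 1, making it parallel.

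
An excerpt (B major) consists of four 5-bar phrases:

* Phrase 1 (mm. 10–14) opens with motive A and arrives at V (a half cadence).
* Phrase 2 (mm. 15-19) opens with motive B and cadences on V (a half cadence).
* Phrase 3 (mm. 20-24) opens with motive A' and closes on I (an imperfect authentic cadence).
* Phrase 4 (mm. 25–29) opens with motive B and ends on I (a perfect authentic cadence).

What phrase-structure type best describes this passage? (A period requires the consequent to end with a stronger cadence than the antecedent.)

Four phrases in two halves: the first half (mm. 10–19) ends with a half cadence, the second (bars 20–29) with a perfect authentic cadence — a large antecedent–consequent pair, i.e. a double period.
Phrase 3 begins with the same material as phrase 1, making it parallel.

parallel double period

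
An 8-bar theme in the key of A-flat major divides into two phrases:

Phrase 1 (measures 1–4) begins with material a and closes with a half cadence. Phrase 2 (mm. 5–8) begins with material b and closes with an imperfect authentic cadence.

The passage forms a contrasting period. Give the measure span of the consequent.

measures 5–8

The antecedent is the phrase ending with the weaker cadence (half cadence, phrase 1) and the consequent the one ending more conclusively (imperfect authentic cadence, phrase 2); the consequent is mm. 5–8.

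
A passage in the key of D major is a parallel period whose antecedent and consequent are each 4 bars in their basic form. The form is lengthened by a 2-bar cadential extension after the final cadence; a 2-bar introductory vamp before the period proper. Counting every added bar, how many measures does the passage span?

12 measures

Basic parallel period: 4 + 4 = 8 bars.
8 (basic form) + 2 (cadential extension) + 2 (introduction) = 12.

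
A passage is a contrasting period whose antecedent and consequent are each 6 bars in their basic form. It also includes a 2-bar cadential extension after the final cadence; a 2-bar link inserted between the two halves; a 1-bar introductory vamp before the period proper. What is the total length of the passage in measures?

Basic contrasting period: 6 + 6 = 12 bars.
12 (basic form) + 2 (cadential extension) + 2 (link) + 1 (introduction) = 17.

17 measures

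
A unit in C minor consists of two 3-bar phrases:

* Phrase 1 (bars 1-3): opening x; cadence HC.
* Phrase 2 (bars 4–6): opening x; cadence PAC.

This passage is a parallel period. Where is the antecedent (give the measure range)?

The antecedent is the phrase ending with the weaker cadence (half cadence, phrase 1) and the consequent the one ending more conclusively (perfect authentic cadence, phrase 2); the antecedent is mm. 1–3.

measures 1–3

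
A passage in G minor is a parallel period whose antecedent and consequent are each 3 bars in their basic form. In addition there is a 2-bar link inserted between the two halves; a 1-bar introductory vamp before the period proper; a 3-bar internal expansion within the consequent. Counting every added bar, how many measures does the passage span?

12 measures

Basic parallel period: 3 + 3 = 6 bars.
6 (basic form) + 2 (link) + 1 (introduction) + 3 (internal expansion) = 12.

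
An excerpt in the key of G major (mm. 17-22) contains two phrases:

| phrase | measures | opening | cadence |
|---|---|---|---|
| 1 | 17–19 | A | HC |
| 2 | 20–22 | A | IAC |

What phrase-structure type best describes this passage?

Phrase 1 ends with a half cadence (weaker) and phrase 2 with an imperfect authentic cadence (stronger): antecedent + consequent = a period.
The two phrases open with the same material (A / A), so the period is parallel.

parallel period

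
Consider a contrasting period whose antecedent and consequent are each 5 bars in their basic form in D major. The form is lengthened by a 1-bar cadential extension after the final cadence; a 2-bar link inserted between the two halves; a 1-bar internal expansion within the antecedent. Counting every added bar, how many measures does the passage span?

Basic contrasting period: 5 + 5 = 10 bars.
10 (basic form) + 1 (cadential extension) + 2 (link) + 1 (internal expansion) = 14.

14 measures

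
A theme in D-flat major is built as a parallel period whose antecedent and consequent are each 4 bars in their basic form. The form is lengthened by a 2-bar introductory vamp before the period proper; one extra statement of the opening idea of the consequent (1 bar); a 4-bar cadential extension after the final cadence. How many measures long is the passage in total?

15 measures

Basic parallel period: 4 + 4 = 8 bars.
8 (basic form) + 2 (introduction) + 1 (extra statement) + 4 (cadential extension) = 15.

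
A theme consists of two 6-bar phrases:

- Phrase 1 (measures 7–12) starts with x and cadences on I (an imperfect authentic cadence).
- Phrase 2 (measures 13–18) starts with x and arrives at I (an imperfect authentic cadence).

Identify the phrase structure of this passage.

Both phrases have the same opening (x) and the same cadence (imperfect authentic cadence): the second is a restatement, not a consequent, so this is a repeated phrase rather than a period.

repeated phrase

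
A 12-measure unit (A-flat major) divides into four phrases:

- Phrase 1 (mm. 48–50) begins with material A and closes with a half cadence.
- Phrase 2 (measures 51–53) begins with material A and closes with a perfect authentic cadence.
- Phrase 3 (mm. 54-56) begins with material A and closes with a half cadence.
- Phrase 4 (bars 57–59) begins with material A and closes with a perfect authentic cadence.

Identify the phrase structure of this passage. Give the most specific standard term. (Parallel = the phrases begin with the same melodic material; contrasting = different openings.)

The cadence pattern HC–PAC–HC–PAC is weak–strong twice, and phrases 3–4 restate phrases 1–2: a period heard twice, not a double period (which would end weakly at phrase 2).

repeated period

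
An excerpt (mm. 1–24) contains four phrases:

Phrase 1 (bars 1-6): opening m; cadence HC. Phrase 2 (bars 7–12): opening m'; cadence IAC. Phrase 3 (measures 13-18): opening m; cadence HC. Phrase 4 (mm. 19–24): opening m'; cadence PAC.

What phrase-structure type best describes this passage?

Four phrases in two halves: the first half (measures 1-12) ends with an imperfect authentic cadence, the second (mm. 13–24) with a perfect authentic cadence — a large antecedent–consequent pair, i.e. a double period.
Phrase 3 begins with the same material as phrase 1, making it parallel.

parallel double period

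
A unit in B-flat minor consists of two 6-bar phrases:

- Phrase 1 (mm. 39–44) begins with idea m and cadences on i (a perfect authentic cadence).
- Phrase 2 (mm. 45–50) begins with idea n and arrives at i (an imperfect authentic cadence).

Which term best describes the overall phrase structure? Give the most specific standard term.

phrase group

The second phrase closes with an imperfect authentic cadence, which is not stronger than the first phrase's perfect authentic cadence; without a weak→strong cadential pair there is no antecedent–consequent relationship, so this is a phrase group rather than a period.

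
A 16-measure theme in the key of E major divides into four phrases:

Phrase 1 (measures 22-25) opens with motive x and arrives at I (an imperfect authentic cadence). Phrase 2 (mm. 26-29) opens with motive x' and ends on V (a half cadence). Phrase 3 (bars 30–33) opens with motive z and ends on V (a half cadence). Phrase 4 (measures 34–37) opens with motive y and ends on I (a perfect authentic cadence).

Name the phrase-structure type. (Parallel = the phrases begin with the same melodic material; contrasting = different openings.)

contrasting double period

Four phrases in two halves: the first half (mm. 22–29) ends with a half cadence, the second (bars 30–37) with a perfect authentic cadence — a large antecedent–consequent pair, i.e. a double period.
Phrase 3 begins with different material from phrase 1, making it contrasting.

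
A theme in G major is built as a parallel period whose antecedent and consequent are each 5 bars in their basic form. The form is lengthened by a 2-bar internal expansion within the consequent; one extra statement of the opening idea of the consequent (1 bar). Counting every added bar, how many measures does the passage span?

Basic parallel period: 5 + 5 = 10 bars.
10 (basic form) + 2 (internal expansion) + 1 (extra statement) = 13.

13 measures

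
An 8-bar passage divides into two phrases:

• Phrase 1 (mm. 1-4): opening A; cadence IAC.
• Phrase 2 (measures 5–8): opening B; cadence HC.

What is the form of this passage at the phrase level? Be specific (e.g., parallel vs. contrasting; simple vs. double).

phrase group

The second phrase closes with a half cadence, which is not stronger than the first phrase's imperfect authentic cadence; without a weak→strong cadential pair there is no antecedent–consequent relationship, so this is a phrase group rather than a period.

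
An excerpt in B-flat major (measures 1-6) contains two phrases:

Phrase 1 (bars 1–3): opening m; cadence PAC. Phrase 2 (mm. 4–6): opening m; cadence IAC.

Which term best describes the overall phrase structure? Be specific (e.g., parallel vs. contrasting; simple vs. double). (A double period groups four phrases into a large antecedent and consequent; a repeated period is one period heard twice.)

phrase group

The second phrase closes with an imperfect authentic cadence, which is not stronger than the first phrase's perfect authentic cadence; without a weak→strong cadential pair there is no antecedent–consequent relationship, so this is a phrase group rather than a period.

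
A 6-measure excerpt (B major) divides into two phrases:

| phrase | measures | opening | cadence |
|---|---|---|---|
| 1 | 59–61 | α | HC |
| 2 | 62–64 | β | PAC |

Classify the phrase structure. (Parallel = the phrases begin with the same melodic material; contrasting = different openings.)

Phrase 1 ends with a half cadence (weaker) and phrase 2 with a perfect authentic cadence (stronger): antecedent + consequent = a period.
The two phrases open with different material (α / β), so the period is contrasting.

contrasting period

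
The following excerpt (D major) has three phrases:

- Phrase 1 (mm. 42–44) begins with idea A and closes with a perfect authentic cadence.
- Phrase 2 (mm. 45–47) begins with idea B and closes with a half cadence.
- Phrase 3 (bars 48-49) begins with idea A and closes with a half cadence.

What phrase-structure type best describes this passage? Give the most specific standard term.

phrase group

The final phrase closes with a half cadence, which is not stronger than the preceding half cadence; the 3 phrases lack an overall antecedent–consequent design and so form a phrase group.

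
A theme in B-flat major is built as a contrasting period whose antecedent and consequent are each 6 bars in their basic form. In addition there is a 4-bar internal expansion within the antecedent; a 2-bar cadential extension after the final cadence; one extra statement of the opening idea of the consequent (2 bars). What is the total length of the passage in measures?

20 measures

Basic contrasting period: 6 + 6 = 12 bars.
12 (basic form) + 4 (internal expansion) + 2 (cadential extension) + 2 (extra statement) = 20.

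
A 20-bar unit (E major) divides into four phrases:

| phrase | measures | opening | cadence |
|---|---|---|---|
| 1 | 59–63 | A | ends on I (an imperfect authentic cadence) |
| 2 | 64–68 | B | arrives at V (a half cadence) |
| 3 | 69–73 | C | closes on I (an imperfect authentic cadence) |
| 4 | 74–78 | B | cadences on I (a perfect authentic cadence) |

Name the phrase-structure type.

contrasting double period

Four phrases in two halves: the first half (measures 59-68) ends with a half cadence, the second (measures 69-78) with a perfect authentic cadence — a large antecedent–consequent pair, i.e. a double period.
Phrase 3 begins with different material from phrase 1, making it contrasting.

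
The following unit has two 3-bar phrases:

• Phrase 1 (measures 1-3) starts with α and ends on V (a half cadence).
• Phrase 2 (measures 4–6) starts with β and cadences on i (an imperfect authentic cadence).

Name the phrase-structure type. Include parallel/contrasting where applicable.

contrasting period

Phrase 1 ends with a half cadence (weaker) and phrase 2 with an imperfect authentic cadence (stronger): antecedent + consequent = a period.
The two phrases open with different material (α / β), so the period is contrasting.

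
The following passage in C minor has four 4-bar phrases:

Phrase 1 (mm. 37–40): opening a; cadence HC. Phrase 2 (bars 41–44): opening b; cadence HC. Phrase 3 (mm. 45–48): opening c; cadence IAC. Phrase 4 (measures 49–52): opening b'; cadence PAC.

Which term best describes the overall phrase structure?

Four phrases in two halves: the first half (mm. 37–44) ends with a half cadence, the second (measures 45–52) with a perfect authentic cadence — a large antecedent–consequent pair, i.e. a double period.
Phrase 3 begins with different material from phrase 1, making it contrasting.

contrasting double period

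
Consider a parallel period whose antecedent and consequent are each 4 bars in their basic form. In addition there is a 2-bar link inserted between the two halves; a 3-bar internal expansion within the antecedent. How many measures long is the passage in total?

Basic parallel period: 4 + 4 = 8 bars.
8 (basic form) + 2 (link) + 3 (internal expansion) = 13.

13 measures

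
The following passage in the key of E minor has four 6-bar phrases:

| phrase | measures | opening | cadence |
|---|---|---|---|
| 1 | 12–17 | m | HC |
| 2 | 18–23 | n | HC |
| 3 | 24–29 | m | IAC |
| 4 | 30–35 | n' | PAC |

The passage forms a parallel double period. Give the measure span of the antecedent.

In a double period the first pair of phrases (ending half cadence) is the large antecedent and the second pair (ending perfect authentic cadence) is the large consequent; the antecedent is measures 12–23.

measures 12–23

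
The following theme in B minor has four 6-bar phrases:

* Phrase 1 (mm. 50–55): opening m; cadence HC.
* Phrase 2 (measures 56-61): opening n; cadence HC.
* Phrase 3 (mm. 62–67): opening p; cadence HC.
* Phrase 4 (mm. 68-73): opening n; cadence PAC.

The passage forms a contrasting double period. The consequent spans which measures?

measures 62–73

In a double period the four phrases pair into a large antecedent (phrases 1–2, ending half cadence) and a large consequent (phrases 3–4, ending perfect authentic cadence). The consequent spans bars 62-73.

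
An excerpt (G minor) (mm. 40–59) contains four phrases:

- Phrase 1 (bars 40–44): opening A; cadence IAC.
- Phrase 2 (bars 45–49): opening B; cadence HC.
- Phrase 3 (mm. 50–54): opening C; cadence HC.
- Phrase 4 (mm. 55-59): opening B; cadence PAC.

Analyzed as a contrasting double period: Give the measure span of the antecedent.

In a double period the four phrases pair into a large antecedent (phrases 1–2, ending half cadence) and a large consequent (phrases 3–4, ending perfect authentic cadence). The antecedent spans bars 40–49.

measures 40–49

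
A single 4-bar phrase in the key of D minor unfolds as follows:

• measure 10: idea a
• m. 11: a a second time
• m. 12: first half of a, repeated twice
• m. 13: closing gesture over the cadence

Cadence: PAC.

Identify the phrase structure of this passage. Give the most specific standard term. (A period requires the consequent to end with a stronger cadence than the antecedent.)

sentence

Basic idea (bar 10) + its repetition (m. 11) form the presentation; fragmentation and cadence (bars 12–13) form the continuation — the 4-bar whole is a sentence.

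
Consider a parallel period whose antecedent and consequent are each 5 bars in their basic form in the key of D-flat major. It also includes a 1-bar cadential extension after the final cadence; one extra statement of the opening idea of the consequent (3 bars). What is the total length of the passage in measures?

Basic parallel period: 5 + 5 = 10 bars.
10 (basic form) + 1 (cadential extension) + 3 (extra statement) = 14.

14 measures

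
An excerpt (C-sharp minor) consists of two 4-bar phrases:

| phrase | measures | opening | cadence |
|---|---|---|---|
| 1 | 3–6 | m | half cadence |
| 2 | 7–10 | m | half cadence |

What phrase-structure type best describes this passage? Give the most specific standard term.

repeated phrase

Both phrases have the same opening (m) and the same cadence (half cadence): the second is a restatement, not a consequent, so this is a repeated phrase rather than a period.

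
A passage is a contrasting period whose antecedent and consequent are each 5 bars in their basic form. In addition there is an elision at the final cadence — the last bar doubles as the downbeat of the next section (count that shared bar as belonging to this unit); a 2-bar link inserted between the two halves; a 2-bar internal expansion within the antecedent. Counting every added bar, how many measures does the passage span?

Basic contrasting period: 5 + 5 = 10 bars.
10 (basic form) + 2 (link) + 2 (internal expansion) = 14.
The elision shares a bar with the next section but does not change this unit's count.

14 measures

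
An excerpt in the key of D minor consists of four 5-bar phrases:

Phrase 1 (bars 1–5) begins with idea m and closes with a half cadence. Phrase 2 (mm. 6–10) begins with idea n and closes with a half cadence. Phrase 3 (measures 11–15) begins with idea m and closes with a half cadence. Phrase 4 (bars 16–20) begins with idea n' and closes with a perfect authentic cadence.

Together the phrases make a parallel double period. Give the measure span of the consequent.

measures 11–20

In a double period the first pair of phrases (ending half cadence) is the large antecedent and the second pair (ending perfect authentic cadence) is the large consequent; the consequent is measures 11–20.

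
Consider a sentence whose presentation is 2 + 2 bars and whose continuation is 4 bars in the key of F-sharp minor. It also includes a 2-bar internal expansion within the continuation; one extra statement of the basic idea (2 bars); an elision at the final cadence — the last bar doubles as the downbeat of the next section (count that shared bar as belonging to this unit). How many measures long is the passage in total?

12 measures

Basic sentence: 2 + 2 + 4 = 8 bars.
8 (basic form) + 2 (internal expansion) + 2 (extra statement) = 12.
The elision shares a bar with the next section but does not change this unit's count.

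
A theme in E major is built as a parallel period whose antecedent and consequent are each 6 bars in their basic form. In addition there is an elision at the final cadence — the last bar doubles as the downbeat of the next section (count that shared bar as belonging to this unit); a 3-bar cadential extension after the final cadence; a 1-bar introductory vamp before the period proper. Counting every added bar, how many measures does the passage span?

Basic parallel period: 6 + 6 = 12 bars.
12 (basic form) + 3 (cadential extension) + 1 (introduction) = 16.
The elision shares a bar with the next section but does not change this unit's count.

16 measures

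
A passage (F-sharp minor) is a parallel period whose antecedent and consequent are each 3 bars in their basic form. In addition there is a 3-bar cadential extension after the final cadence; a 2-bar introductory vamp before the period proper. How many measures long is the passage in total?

Basic parallel period: 3 + 3 = 6 bars.
6 (basic form) + 3 (cadential extension) + 2 (introduction) = 11.

11 measures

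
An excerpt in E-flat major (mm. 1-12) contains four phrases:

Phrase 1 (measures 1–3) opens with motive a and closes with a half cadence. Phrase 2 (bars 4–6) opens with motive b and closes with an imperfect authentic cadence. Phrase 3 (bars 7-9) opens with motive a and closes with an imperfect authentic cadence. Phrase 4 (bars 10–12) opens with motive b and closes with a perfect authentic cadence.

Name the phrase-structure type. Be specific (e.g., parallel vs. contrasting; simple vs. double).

Four phrases in two halves: the first half (mm. 1–6) ends with an imperfect authentic cadence, the second (bars 7-12) with a perfect authentic cadence — a large antecedent–consequent pair, i.e. a double period.
Phrase 3 begins with the same material as phrase 1, making it parallel.

parallel double period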